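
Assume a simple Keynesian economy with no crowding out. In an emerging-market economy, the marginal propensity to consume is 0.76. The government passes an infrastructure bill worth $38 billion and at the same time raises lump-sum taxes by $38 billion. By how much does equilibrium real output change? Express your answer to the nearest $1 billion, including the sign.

+$38 billion

Expenditure multiplier = 1/(1 − MPC) = 1/(1 − 0.76) = 1/0.24 ≈ 4.167.
ΔG contributes k·ΔG = (+$38 billion) / 0.24 ≈ +$158.3 billion.
ΔT of +$38 billion changes first-round spending by −c·ΔT = −$28.88 billion, contributing k·(−c·ΔT) = (−$28.88 billion) / 0.24 ≈ −$120.3 billion.
With ΔG = ΔT and no other leakages, the balanced-budget multiplier is 1, so ΔY = ΔG = +$38 billion.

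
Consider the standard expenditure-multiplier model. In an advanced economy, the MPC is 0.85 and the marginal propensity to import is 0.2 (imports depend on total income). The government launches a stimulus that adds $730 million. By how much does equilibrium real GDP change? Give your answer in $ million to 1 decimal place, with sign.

+$2,085.7 million

Government-spending multiplier = 1/(1 − c + m) = 1/(1 − 0.85 + 0.2) = 1/0.35 ≈ 2.857.
ΔY = k × ΔG = (+$730 million) / 0.35 ≈ +$2,085.7 million.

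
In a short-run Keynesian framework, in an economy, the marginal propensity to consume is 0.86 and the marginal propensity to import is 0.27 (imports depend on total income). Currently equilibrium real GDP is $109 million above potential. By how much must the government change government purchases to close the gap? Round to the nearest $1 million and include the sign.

−$45 million

Spending multiplier = 1/(1 − c + m) = 1/(1 − 0.86 + 0.27) = 1/0.41 ≈ 2.439.
Need ΔY = −$109 million, so ΔG = ΔY/k = (−$109 million) × 0.41 ≈ −$45 million.
The government should cut government purchases by $45 million.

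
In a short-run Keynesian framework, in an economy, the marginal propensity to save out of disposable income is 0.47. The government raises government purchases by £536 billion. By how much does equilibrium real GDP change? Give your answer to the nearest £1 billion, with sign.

+£1,140 billion

MPC = 1 − MPS = 1 − 0.47 = 0.53.
Government-spending multiplier = 1/(1 − MPC) = 1/(1 − 0.53) = 1/0.47 ≈ 2.128.
ΔY = k × ΔG = (+£536 billion) / 0.47 ≈ +£1,140 billion.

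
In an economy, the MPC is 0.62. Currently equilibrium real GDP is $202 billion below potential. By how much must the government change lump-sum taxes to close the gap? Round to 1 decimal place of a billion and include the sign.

Spending multiplier = 1/(1 − MPC) = 1/(1 − 0.62) = 1/0.38 ≈ 2.632.
Tax multiplier = −c·k = −0.62/0.38 ≈ −1.632. Need ΔY = +$202 billion, so ΔT = ΔY/(−c·k) = −(+$202 billion) × 0.38 / 0.62 ≈ −$123.8 billion.
The government should cut lump-sum taxes by $123.8 billion.

−$123.8 billion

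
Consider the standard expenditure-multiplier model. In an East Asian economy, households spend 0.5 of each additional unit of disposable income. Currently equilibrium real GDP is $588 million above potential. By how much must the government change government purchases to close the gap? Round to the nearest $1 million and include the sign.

−$294 million

Spending multiplier = 1/(1 − MPC) = 1/(1 − 0.5) = 1/0.5 = 2.
Need ΔY = −$588 million, so ΔG = ΔY/k = (−$588 million) × 0.5 = −$294 million.
The government should cut government purchases by $294 million.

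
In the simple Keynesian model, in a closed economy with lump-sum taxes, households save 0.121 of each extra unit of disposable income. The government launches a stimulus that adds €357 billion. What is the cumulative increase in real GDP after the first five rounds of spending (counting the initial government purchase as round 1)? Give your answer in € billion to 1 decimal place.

MPC = 1 − MPS = 1 − 0.121 = 0.879.
Round 1 adds ΔG = €357 billion; each later round is MPC = 0.879 times the previous.
After 5 rounds: 357 + 313.803 + 275.832837 + 242.457063723 + 213.119759012517 = ΔG·(1 − c^5)/(1 − c) = 357 × (1 − 0.524740246980399)/0.121 ≈ €1,402.2 billion.

€1,402.2 billion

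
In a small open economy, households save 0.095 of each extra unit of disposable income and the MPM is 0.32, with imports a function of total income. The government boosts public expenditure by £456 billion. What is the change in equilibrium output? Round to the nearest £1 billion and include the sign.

MPC = 1 − MPS = 1 − 0.095 = 0.905.
Expenditure multiplier = 1/(1 − c + m) = 1/(1 − 0.905 + 0.32) = 1/0.415 ≈ 2.41.
ΔY = k × ΔG = (+£456 billion) / 0.415 ≈ +£1,099 billion.

+£1,099 billion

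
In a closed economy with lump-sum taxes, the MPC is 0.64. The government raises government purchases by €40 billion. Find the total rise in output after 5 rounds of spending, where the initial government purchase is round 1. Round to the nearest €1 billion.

Round 1 adds ΔG = €40 billion; each later round is MPC = 0.64 times the previous.
After 5 rounds: 40 + 25.6 + 16.384 + 10.48576 + 6.7108864 = ΔG·(1 − c^5)/(1 − c) = 40 × (1 − 0.1073741824)/0.36 ≈ €99 billion.

€99 billion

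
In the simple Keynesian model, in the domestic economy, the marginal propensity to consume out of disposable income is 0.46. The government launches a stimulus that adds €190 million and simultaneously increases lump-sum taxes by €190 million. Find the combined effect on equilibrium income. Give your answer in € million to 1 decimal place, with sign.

+€190.0 million

Expenditure multiplier = 1/(1 − MPC) = 1/(1 − 0.46) = 1/0.54 ≈ 1.852.
ΔG contributes k·ΔG = (+€190 million) / 0.54 ≈ +€351.9 million.
ΔT of +€190 million changes first-round spending by −c·ΔT = −€87.4 million, contributing k·(−c·ΔT) = (−€87.4 million) / 0.54 ≈ −€161.9 million.
With ΔG = ΔT and no other leakages, the balanced-budget multiplier is 1, so ΔY = ΔG = +€190 million.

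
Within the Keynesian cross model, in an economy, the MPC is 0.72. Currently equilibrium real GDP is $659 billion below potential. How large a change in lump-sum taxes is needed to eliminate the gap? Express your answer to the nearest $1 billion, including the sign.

−$256 billion

Spending multiplier = 1/(1 − MPC) = 1/(1 − 0.72) = 1/0.28 ≈ 3.571.
Tax multiplier = −c·k = −0.72/0.28 ≈ −2.571. Need ΔY = +$659 billion, so ΔT = ΔY/(−c·k) = −(+$659 billion) × 0.28 / 0.72 ≈ −$256 billion.
The government should cut lump-sum taxes by $256 billion.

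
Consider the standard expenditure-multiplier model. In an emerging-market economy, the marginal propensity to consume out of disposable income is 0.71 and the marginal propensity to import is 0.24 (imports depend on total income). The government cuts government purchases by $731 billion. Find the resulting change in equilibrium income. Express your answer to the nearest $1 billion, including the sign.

Government-spending multiplier = 1/(1 − c + m) = 1/(1 − 0.71 + 0.24) = 1/0.53 ≈ 1.887.
ΔY = k × ΔG = (−$731 billion) / 0.53 ≈ −$1,379 billion.

−$1,379 billion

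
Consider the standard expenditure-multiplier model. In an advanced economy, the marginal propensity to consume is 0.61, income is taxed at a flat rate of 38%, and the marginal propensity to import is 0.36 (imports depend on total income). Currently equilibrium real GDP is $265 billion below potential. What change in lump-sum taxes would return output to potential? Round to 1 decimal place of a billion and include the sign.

Spending multiplier = 1/(1 − c(1−t) + m) = 1/(1 − 0.61×0.62 + 0.36) = 1/0.9818 ≈ 1.019.
Tax multiplier = −c·k = −0.61/0.9818 ≈ −0.621. Need ΔY = +$265 billion, so ΔT = ΔY/(−c·k) = −(+$265 billion) × 0.9818 / 0.61 ≈ −$426.5 billion.
The government should cut lump-sum taxes by $426.5 billion.

−$426.5 billion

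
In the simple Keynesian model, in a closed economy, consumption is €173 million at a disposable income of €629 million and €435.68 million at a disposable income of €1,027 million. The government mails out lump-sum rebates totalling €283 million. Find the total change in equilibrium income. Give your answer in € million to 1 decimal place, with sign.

MPC = ΔC/ΔYd = (435.68 − 173)/(1,027 − 629) = 262.68/398 = 0.66.
A lump-sum tax change of −€283 million shifts disposable income by +€283 million; first-round consumption changes by −c × ΔT = −0.66 × (−€283 million) = +€186.78 million.
Expenditure multiplier = 1/(1 − MPC) = 1/(1 − 0.66) = 1/0.34 ≈ 2.941.
The tax multiplier is −c × k ≈ −1.941, so ΔY = k × (−c·ΔT) = (+€186.78 million) / 0.34 ≈ +€549.4 million.

+€549.4 million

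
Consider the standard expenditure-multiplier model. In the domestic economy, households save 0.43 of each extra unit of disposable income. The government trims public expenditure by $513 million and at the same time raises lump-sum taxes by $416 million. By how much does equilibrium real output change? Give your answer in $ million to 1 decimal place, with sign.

MPC = 1 − MPS = 1 − 0.43 = 0.57.
Expenditure multiplier = 1/(1 − MPC) = 1/(1 − 0.57) = 1/0.43 ≈ 2.326.
ΔG contributes k·ΔG = (−$513 million) / 0.43 ≈ −$1,193 million.
ΔT of +$416 million changes first-round spending by −c·ΔT = −$237.12 million, contributing k·(−c·ΔT) = (−$237.12 million) / 0.43 ≈ −$551.4 million.
Net ΔY = k(ΔG − c·ΔT) = (−$750.12 million) / 0.43 ≈ −$1,744.5 million.

−$1,744.5 million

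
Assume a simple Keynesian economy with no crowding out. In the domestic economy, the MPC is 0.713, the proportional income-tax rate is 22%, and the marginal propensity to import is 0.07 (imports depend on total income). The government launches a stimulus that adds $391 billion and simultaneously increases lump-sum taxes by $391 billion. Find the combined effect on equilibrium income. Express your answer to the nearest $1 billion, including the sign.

Expenditure multiplier = 1/(1 − c(1−t) + m) = 1/(1 − 0.713×0.78 + 0.07) = 1/0.51386 ≈ 1.946.
ΔG contributes k·ΔG = (+$391 billion) / 0.51386 ≈ +$760.9 billion.
ΔT of +$391 billion changes first-round spending by −c·ΔT = −$278.783 billion, contributing k·(−c·ΔT) = (−$278.783 billion) / 0.51386 ≈ −$542.5 billion.
Net ΔY = k(ΔG − c·ΔT) = (+$112.217 billion) / 0.51386 ≈ +$218 billion.

+$218 billion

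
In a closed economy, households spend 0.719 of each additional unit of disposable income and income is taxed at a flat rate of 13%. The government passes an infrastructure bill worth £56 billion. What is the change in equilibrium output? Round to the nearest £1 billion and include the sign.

Government-spending multiplier = 1/(1 − c(1−t)) = 1/(1 − 0.719×0.87) = 1/0.37447 ≈ 2.67.
ΔY = k × ΔG = (+£56 billion) / 0.37447 ≈ +£150 billion.

+£150 billion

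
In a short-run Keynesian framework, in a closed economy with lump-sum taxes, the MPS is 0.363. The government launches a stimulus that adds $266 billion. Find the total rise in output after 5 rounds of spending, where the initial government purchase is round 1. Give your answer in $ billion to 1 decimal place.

MPC = 1 − MPS = 1 − 0.363 = 0.637.
Round 1 adds ΔG = $266 billion; each later round is MPC = 0.637 times the previous.
After 5 rounds: 266 + 169.442 + 107.934554 + 68.754310898 + 43.796496042026 = ΔG·(1 − c^5)/(1 − c) = 266 × (1 − 0.104881082626957)/0.363 ≈ $655.9 billion.

$655.9 billion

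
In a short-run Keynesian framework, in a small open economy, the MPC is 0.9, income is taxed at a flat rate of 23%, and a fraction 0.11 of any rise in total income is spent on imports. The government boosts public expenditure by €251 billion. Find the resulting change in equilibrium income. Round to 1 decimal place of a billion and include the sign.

+€601.9 billion

Government-spending multiplier = 1/(1 − c(1−t) + m) = 1/(1 − 0.9×0.77 + 0.11) = 1/0.417 ≈ 2.398.
ΔY = k × ΔG = (+€251 billion) / 0.417 ≈ +€601.9 billion.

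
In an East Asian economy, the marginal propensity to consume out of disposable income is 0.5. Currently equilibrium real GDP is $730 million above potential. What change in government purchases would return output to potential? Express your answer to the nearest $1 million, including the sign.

−$365 million

Spending multiplier = 1/(1 − MPC) = 1/(1 − 0.5) = 1/0.5 = 2.
Need ΔY = −$730 million, so ΔG = ΔY/k = (−$730 million) × 0.5 = −$365 million.
The government should cut government purchases by $365 million.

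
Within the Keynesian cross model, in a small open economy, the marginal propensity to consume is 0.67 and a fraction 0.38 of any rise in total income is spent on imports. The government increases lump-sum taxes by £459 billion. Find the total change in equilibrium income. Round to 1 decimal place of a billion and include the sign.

−£433.1 billion

A lump-sum tax change of +£459 billion shifts disposable income by −£459 billion; first-round consumption changes by −c × ΔT = −0.67 × (+£459 billion) = −£307.53 billion.
Expenditure multiplier = 1/(1 − c + m) = 1/(1 − 0.67 + 0.38) = 1/0.71 ≈ 1.408.
The tax multiplier is −c × k ≈ −0.944, so ΔY = k × (−c·ΔT) = (−£307.53 billion) / 0.71 ≈ −£433.1 billion.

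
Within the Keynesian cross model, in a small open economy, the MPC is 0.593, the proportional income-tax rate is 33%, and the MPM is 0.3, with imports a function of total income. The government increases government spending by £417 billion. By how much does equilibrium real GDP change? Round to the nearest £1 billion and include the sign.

Expenditure multiplier = 1/(1 − c(1−t) + m) = 1/(1 − 0.593×0.67 + 0.3) = 1/0.90269 ≈ 1.108.
ΔY = k × ΔG = (+£417 billion) / 0.90269 ≈ +£462 billion.

+£462 billion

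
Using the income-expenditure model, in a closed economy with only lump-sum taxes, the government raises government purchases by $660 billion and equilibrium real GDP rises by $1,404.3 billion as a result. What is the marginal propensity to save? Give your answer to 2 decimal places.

Implied spending multiplier k = ΔY/ΔG = 1,404.3/660 ≈ 2.1277.
Since k = 1/(1 − MPC), MPC = 1 − 1/k = 1 − ΔG/ΔY = 1 − 660/1,404.3 ≈ 0.53.
MPS = 1 − MPC = 0.47.

0.47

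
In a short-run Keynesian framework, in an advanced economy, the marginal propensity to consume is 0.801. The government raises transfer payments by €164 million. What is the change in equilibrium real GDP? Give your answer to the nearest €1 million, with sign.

The transfer change shifts disposable income by +€164 million, so first-round consumption changes by c·ΔTR = 0.801 × (+€164 million) = +€131.364 million.
Expenditure multiplier = 1/(1 − MPC) = 1/(1 − 0.801) = 1/0.199 ≈ 5.025.
The transfer multiplier is c × k ≈ 4.025, so ΔY = k × (c·ΔTR) = (+€131.364 million) / 0.199 ≈ +€660 million.

+€660 million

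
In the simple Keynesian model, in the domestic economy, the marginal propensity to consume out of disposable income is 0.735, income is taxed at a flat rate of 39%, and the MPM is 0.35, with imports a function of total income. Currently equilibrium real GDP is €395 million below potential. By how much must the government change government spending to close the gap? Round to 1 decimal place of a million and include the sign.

Spending multiplier = 1/(1 − c(1−t) + m) = 1/(1 − 0.735×0.61 + 0.35) = 1/0.90165 ≈ 1.109.
Need ΔY = +€395 million, so ΔG = ΔY/k = (+€395 million) × 0.90165 ≈ +€356.2 million.
The government should increase government spending by €356.2 million.

+€356.2 million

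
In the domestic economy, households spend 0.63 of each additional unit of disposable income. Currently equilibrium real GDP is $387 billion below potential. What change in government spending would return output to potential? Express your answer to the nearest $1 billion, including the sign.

+$143 billion

Spending multiplier = 1/(1 − MPC) = 1/(1 − 0.63) = 1/0.37 ≈ 2.703.
Need ΔY = +$387 billion, so ΔG = ΔY/k = (+$387 billion) × 0.37 ≈ +$143 billion.
The government should increase government spending by $143 billion.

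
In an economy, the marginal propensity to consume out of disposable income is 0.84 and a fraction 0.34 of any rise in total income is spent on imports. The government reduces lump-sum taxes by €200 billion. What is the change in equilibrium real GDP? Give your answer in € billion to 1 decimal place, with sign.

+€336.0 billion

A lump-sum tax change of −€200 billion shifts disposable income by +€200 billion; first-round consumption changes by −c × ΔT = −0.84 × (−€200 billion) = +€168 billion.
Expenditure multiplier = 1/(1 − c + m) = 1/(1 − 0.84 + 0.34) = 1/0.5 = 2.
The tax multiplier is −c × k = −1.68, so ΔY = k × (−c·ΔT) = (+€168 billion) / 0.5 = +€336 billion.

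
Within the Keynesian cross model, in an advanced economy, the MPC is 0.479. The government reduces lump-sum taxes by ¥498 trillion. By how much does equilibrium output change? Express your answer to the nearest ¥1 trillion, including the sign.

+¥458 trillion

A lump-sum tax change of −¥498 trillion shifts disposable income by +¥498 trillion; first-round consumption changes by −c × ΔT = −0.479 × (−¥498 trillion) = +¥238.542 trillion.
Expenditure multiplier = 1/(1 − MPC) = 1/(1 − 0.479) = 1/0.521 ≈ 1.919.
The tax multiplier is −c × k ≈ −0.919, so ΔY = k × (−c·ΔT) = (+¥238.542 trillion) / 0.521 ≈ +¥458 trillion.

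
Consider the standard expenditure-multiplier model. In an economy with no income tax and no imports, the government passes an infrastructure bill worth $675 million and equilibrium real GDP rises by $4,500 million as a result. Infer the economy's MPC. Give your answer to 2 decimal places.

Implied spending multiplier k = ΔY/ΔG = 4,500/675 ≈ 6.6667.
Since k = 1/(1 − MPC), MPC = 1 − 1/k = 1 − ΔG/ΔY = 1 − 675/4,500 = 0.85.

0.85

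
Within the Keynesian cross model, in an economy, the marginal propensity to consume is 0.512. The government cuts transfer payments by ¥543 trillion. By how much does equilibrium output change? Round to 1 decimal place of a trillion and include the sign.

The transfer change shifts disposable income by −¥543 trillion, so first-round consumption changes by c·ΔTR = 0.512 × (−¥543 trillion) = −¥278.016 trillion.
Expenditure multiplier = 1/(1 − MPC) = 1/(1 − 0.512) = 1/0.488 ≈ 2.049.
The transfer multiplier is c × k ≈ 1.049, so ΔY = k × (c·ΔTR) = (−¥278.016 trillion) / 0.488 ≈ −¥569.7 trillion.

−¥569.7 trillion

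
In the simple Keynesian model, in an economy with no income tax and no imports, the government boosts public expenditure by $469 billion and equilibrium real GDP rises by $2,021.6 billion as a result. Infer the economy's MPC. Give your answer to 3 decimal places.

0.768

Implied spending multiplier k = ΔY/ΔG = 2,021.6/469 ≈ 4.3104.
Since k = 1/(1 − MPC), MPC = 1 − 1/k = 1 − ΔG/ΔY = 1 − 469/2,021.6 ≈ 0.768.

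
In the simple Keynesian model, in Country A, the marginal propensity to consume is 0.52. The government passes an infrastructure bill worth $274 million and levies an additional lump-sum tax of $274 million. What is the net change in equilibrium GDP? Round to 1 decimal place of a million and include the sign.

+$274.0 million

Expenditure multiplier = 1/(1 − MPC) = 1/(1 − 0.52) = 1/0.48 ≈ 2.083.
ΔG contributes k·ΔG = (+$274 million) / 0.48 ≈ +$570.8 million.
ΔT of +$274 million changes first-round spending by −c·ΔT = −$142.48 million, contributing k·(−c·ΔT) = (−$142.48 million) / 0.48 ≈ −$296.8 million.
With ΔG = ΔT and no other leakages, the balanced-budget multiplier is 1, so ΔY = ΔG = +$274 million.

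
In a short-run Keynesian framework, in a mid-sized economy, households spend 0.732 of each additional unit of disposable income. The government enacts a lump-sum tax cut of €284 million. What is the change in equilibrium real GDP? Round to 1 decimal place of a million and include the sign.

+€775.7 million

A lump-sum tax change of −€284 million shifts disposable income by +€284 million; first-round consumption changes by −c × ΔT = −0.732 × (−€284 million) = +€207.888 million.
Expenditure multiplier = 1/(1 − MPC) = 1/(1 − 0.732) = 1/0.268 ≈ 3.731.
The tax multiplier is −c × k ≈ −2.731, so ΔY = k × (−c·ΔT) = (+€207.888 million) / 0.268 ≈ +€775.7 million.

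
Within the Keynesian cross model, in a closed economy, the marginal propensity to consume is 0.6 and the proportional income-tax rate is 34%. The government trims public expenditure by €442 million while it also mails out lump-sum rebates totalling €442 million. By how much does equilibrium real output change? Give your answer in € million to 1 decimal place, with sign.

Expenditure multiplier = 1/(1 − c(1−t)) = 1/(1 − 0.6×0.66) = 1/0.604 ≈ 1.656.
ΔG contributes k·ΔG = (−€442 million) / 0.604 ≈ −€731.8 million.
ΔT of −€442 million changes first-round spending by −c·ΔT = +€265.2 million, contributing k·(−c·ΔT) = (+€265.2 million) / 0.604 ≈ +€439.1 million.
Net ΔY = k(ΔG − c·ΔT) = (−€176.8 million) / 0.604 ≈ −€292.7 million.

−€292.7 million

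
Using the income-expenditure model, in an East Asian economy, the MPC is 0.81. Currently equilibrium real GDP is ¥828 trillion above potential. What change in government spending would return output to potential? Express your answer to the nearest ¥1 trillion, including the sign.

Spending multiplier = 1/(1 − MPC) = 1/(1 − 0.81) = 1/0.19 ≈ 5.263.
Need ΔY = −¥828 trillion, so ΔG = ΔY/k = (−¥828 trillion) × 0.19 ≈ −¥157 trillion.
The government should cut government spending by ¥157 trillion.

−¥157 trillion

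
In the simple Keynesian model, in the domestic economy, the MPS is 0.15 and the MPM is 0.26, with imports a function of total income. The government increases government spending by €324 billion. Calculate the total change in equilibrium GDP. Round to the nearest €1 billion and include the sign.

MPC = 1 − MPS = 1 − 0.15 = 0.85.
Expenditure multiplier = 1/(1 − c + m) = 1/(1 − 0.85 + 0.26) = 1/0.41 ≈ 2.439.
ΔY = k × ΔG = (+€324 billion) / 0.41 ≈ +€790 billion.

+€790 billion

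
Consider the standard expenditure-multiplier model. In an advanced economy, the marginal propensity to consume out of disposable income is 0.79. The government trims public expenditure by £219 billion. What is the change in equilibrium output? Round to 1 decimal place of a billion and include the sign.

−£1,042.9 billion

Spending multiplier = 1/(1 − MPC) = 1/(1 − 0.79) = 1/0.21 ≈ 4.762.
ΔY = k × ΔG = (−£219 billion) / 0.21 ≈ −£1,042.9 billion.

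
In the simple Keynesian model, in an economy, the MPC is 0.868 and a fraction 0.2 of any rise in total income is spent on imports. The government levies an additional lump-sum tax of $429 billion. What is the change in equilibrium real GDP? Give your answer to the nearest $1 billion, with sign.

A lump-sum tax change of +$429 billion shifts disposable income by −$429 billion; first-round consumption changes by −c × ΔT = −0.868 × (+$429 billion) = −$372.372 billion.
Expenditure multiplier = 1/(1 − c + m) = 1/(1 − 0.868 + 0.2) = 1/0.332 ≈ 3.012.
The tax multiplier is −c × k ≈ −2.614, so ΔY = k × (−c·ΔT) = (−$372.372 billion) / 0.332 ≈ −$1,122 billion.

−$1,122 billion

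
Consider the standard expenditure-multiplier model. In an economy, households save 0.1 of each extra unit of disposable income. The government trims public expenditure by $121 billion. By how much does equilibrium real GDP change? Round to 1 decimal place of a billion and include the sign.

−$1,210.0 billion

MPC = 1 − MPS = 1 − 0.1 = 0.9.
Government-spending multiplier = 1/(1 − MPC) = 1/(1 − 0.9) = 1/0.1 = 10.
ΔY = k × ΔG = (−$121 billion) / 0.1 = −$1,210 billion.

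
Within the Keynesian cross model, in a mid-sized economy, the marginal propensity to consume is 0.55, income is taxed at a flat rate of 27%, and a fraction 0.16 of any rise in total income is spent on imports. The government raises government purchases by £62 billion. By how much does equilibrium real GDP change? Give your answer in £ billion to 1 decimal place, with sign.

+£81.7 billion

Expenditure multiplier = 1/(1 − c(1−t) + m) = 1/(1 − 0.55×0.73 + 0.16) = 1/0.7585 ≈ 1.318.
ΔY = k × ΔG = (+£62 billion) / 0.7585 ≈ +£81.7 billion.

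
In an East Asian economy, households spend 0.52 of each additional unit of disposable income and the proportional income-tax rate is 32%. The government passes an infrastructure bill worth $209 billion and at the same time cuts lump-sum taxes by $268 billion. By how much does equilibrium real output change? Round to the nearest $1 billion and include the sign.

+$539 billion

Expenditure multiplier = 1/(1 − c(1−t)) = 1/(1 − 0.52×0.68) = 1/0.6464 ≈ 1.547.
ΔG contributes k·ΔG = (+$209 billion) / 0.6464 ≈ +$323.3 billion.
ΔT of −$268 billion changes first-round spending by −c·ΔT = +$139.36 billion, contributing k·(−c·ΔT) = (+$139.36 billion) / 0.6464 ≈ +$215.6 billion.
Net ΔY = k(ΔG − c·ΔT) = (+$348.36 billion) / 0.6464 ≈ +$539 billion.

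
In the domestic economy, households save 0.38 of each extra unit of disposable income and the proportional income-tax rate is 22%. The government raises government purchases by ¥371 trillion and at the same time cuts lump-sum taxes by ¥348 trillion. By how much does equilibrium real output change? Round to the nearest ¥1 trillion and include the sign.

+¥1,136 trillion

MPC = 1 − MPS = 1 − 0.38 = 0.62.
Expenditure multiplier = 1/(1 − c(1−t)) = 1/(1 − 0.62×0.78) = 1/0.5164 ≈ 1.936.
ΔG contributes k·ΔG = (+¥371 trillion) / 0.5164 ≈ +¥718.4 trillion.
ΔT of −¥348 trillion changes first-round spending by −c·ΔT = +¥215.76 trillion, contributing k·(−c·ΔT) = (+¥215.76 trillion) / 0.5164 ≈ +¥417.8 trillion.
Net ΔY = k(ΔG − c·ΔT) = (+¥586.76 trillion) / 0.5164 ≈ +¥1,136 trillion.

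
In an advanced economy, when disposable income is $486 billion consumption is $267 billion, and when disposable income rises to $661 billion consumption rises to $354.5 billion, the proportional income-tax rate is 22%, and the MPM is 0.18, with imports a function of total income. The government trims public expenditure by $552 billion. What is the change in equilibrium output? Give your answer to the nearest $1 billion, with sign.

MPC = ΔC/ΔYd = (354.5 − 267)/(661 − 486) = 87.5/175 = 0.5.
Government-spending multiplier = 1/(1 − c(1−t) + m) = 1/(1 − 0.5×0.78 + 0.18) = 1/0.79 ≈ 1.266.
ΔY = k × ΔG = (−$552 billion) / 0.79 ≈ −$699 billion.

−$699 billion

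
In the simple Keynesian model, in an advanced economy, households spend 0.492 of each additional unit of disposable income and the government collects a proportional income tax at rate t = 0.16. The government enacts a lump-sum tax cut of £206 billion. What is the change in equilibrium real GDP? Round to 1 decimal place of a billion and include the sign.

+£172.7 billion

A lump-sum tax change of −£206 billion shifts disposable income by +£206 billion; first-round consumption changes by −c × ΔT = −0.492 × (−£206 billion) = +£101.352 billion.
Expenditure multiplier = 1/(1 − c(1−t)) = 1/(1 − 0.492×0.84) = 1/0.58672 ≈ 1.704.
The tax multiplier is −c × k ≈ −0.839, so ΔY = k × (−c·ΔT) = (+£101.352 billion) / 0.58672 ≈ +£172.7 billion.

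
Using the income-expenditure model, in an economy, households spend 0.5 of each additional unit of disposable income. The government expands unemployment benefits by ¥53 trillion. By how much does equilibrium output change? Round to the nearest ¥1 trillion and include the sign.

The transfer change shifts disposable income by +¥53 trillion, so first-round consumption changes by c·ΔTR = 0.5 × (+¥53 trillion) = +¥26.5 trillion.
Expenditure multiplier = 1/(1 − MPC) = 1/(1 − 0.5) = 1/0.5 = 2.
The transfer multiplier is c × k = 1, so ΔY = k × (c·ΔTR) = (+¥26.5 trillion) / 0.5 = +¥53 trillion.

+¥53 trillion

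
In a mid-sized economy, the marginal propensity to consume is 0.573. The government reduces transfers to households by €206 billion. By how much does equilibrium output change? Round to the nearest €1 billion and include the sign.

−€276 billion

The transfer change shifts disposable income by −€206 billion, so first-round consumption changes by c·ΔTR = 0.573 × (−€206 billion) = −€118.038 billion.
Expenditure multiplier = 1/(1 − MPC) = 1/(1 − 0.573) = 1/0.427 ≈ 2.342.
The transfer multiplier is c × k ≈ 1.342, so ΔY = k × (c·ΔTR) = (−€118.038 billion) / 0.427 ≈ −€276 billion.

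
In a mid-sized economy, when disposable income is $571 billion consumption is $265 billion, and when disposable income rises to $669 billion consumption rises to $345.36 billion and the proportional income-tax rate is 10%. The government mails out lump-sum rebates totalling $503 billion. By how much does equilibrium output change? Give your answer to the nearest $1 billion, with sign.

+$1,574 billion

MPC = ΔC/ΔYd = (345.36 − 265)/(669 − 571) = 80.36/98 = 0.82.
A lump-sum tax change of −$503 billion shifts disposable income by +$503 billion; first-round consumption changes by −c × ΔT = −0.82 × (−$503 billion) = +$412.46 billion.
Expenditure multiplier = 1/(1 − c(1−t)) = 1/(1 − 0.82×0.9) = 1/0.262 ≈ 3.817.
The tax multiplier is −c × k ≈ −3.13, so ΔY = k × (−c·ΔT) = (+$412.46 billion) / 0.262 ≈ +$1,574 billion.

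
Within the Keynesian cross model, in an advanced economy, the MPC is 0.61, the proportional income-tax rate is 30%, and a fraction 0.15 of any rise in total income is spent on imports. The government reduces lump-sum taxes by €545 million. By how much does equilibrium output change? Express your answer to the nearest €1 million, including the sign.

+€460 million

A lump-sum tax change of −€545 million shifts disposable income by +€545 million; first-round consumption changes by −c × ΔT = −0.61 × (−€545 million) = +€332.45 million.
Expenditure multiplier = 1/(1 − c(1−t) + m) = 1/(1 − 0.61×0.7 + 0.15) = 1/0.723 ≈ 1.383.
The tax multiplier is −c × k ≈ −0.844, so ΔY = k × (−c·ΔT) = (+€332.45 million) / 0.723 ≈ +€460 million.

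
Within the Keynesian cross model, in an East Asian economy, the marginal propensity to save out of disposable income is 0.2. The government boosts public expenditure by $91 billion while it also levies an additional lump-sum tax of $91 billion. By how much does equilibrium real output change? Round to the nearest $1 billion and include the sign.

+$91 billion

MPC = 1 − MPS = 1 − 0.2 = 0.8.
Expenditure multiplier = 1/(1 − MPC) = 1/(1 − 0.8) = 1/0.2 = 5.
ΔG contributes k·ΔG = (+$91 billion) / 0.2 = +$455 billion.
ΔT of +$91 billion changes first-round spending by −c·ΔT = −$72.8 billion, contributing k·(−c·ΔT) = (−$72.8 billion) / 0.2 = −$364 billion.
With ΔG = ΔT and no other leakages, the balanced-budget multiplier is 1, so ΔY = ΔG = +$91 billion.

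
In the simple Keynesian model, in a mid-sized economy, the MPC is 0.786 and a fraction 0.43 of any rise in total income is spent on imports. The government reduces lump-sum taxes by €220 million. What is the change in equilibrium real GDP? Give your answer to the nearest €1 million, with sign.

+€269 million

A lump-sum tax change of −€220 million shifts disposable income by +€220 million; first-round consumption changes by −c × ΔT = −0.786 × (−€220 million) = +€172.92 million.
Expenditure multiplier = 1/(1 − c + m) = 1/(1 − 0.786 + 0.43) = 1/0.644 ≈ 1.553.
The tax multiplier is −c × k ≈ −1.22, so ΔY = k × (−c·ΔT) = (+€172.92 million) / 0.644 ≈ +€269 million.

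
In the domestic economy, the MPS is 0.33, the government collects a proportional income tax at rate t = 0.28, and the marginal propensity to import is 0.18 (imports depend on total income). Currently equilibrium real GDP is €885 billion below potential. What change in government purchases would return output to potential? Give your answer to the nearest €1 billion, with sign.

+€617 billion

MPC = 1 − MPS = 1 − 0.33 = 0.67.
Spending multiplier = 1/(1 − c(1−t) + m) = 1/(1 − 0.67×0.72 + 0.18) = 1/0.6976 ≈ 1.433.
Need ΔY = +€885 billion, so ΔG = ΔY/k = (+€885 billion) × 0.6976 ≈ +€617 billion.
The government should increase government purchases by €617 billion.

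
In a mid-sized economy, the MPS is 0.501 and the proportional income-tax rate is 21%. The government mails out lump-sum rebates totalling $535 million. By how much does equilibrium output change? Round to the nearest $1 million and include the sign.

+$441 million

MPC = 1 − MPS = 1 − 0.501 = 0.499.
A lump-sum tax change of −$535 million shifts disposable income by +$535 million; first-round consumption changes by −c × ΔT = −0.499 × (−$535 million) = +$266.965 million.
Expenditure multiplier = 1/(1 − c(1−t)) = 1/(1 − 0.499×0.79) = 1/0.60579 ≈ 1.651.
The tax multiplier is −c × k ≈ −0.824, so ΔY = k × (−c·ΔT) = (+$266.965 million) / 0.60579 ≈ +$441 million.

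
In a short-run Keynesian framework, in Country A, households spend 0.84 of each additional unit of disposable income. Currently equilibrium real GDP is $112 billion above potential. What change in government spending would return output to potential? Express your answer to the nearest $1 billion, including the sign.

−$18 billion

Spending multiplier = 1/(1 − MPC) = 1/(1 − 0.84) = 1/0.16 = 6.25.
Need ΔY = −$112 billion, so ΔG = ΔY/k = (−$112 billion) × 0.16 ≈ −$18 billion.
The government should cut government spending by $18 billion.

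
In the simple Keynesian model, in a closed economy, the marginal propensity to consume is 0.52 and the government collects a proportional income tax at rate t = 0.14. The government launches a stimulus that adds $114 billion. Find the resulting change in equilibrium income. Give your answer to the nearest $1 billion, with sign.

Spending multiplier = 1/(1 − c(1−t)) = 1/(1 − 0.52×0.86) = 1/0.5528 ≈ 1.809.
ΔY = k × ΔG = (+$114 billion) / 0.5528 ≈ +$206 billion.

+$206 billion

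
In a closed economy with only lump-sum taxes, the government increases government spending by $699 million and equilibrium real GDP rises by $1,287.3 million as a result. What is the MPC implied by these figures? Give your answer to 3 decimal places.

0.457

Implied spending multiplier k = ΔY/ΔG = 1,287.3/699 ≈ 1.8416.
Since k = 1/(1 − MPC), MPC = 1 − 1/k = 1 − ΔG/ΔY = 1 − 699/1,287.3 ≈ 0.457.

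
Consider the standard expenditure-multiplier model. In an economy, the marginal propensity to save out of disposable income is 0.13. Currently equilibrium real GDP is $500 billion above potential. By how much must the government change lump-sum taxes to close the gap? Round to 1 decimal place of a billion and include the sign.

+$74.7 billion

MPC = 1 − MPS = 1 − 0.13 = 0.87.
Spending multiplier = 1/(1 − MPC) = 1/(1 − 0.87) = 1/0.13 ≈ 7.692.
Tax multiplier = −c·k = −0.87/0.13 ≈ −6.692. Need ΔY = −$500 billion, so ΔT = ΔY/(−c·k) = −(−$500 billion) × 0.13 / 0.87 ≈ +$74.7 billion.
The government should raise lump-sum taxes by $74.7 billion.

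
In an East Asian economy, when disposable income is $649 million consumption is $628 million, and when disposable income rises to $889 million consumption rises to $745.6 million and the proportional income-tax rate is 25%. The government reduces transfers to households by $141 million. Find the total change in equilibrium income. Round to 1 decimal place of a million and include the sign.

MPC = ΔC/ΔYd = (745.6 − 628)/(889 − 649) = 117.6/240 = 0.49.
The transfer change shifts disposable income by −$141 million, so first-round consumption changes by c·ΔTR = 0.49 × (−$141 million) = −$69.09 million.
Expenditure multiplier = 1/(1 − c(1−t)) = 1/(1 − 0.49×0.75) = 1/0.6325 ≈ 1.581.
The transfer multiplier is c × k ≈ 0.775, so ΔY = k × (c·ΔTR) = (−$69.09 million) / 0.6325 ≈ −$109.2 million.

−$109.2 million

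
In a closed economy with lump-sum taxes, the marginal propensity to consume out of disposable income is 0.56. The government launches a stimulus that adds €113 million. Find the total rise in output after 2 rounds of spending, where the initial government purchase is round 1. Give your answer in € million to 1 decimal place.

Round 1 adds ΔG = €113 million; each later round is MPC = 0.56 times the previous.
After 2 rounds: 113 + 63.28 = ΔG·(1 − c^2)/(1 − c) = 113 × (1 − 0.3136)/0.44 ≈ €176.3 million.

€176.3 million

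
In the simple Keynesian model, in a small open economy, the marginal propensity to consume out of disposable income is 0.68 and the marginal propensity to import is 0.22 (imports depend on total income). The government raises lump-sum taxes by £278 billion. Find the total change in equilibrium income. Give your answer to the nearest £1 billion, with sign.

−£350 billion

A lump-sum tax change of +£278 billion shifts disposable income by −£278 billion; first-round consumption changes by −c × ΔT = −0.68 × (+£278 billion) = −£189.04 billion.
Expenditure multiplier = 1/(1 − c + m) = 1/(1 − 0.68 + 0.22) = 1/0.54 ≈ 1.852.
The tax multiplier is −c × k ≈ −1.259, so ΔY = k × (−c·ΔT) = (−£189.04 billion) / 0.54 ≈ −£350 billion.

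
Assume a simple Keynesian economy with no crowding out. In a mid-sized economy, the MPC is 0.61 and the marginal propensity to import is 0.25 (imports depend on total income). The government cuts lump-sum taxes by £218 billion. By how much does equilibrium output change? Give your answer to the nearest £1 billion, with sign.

A lump-sum tax change of −£218 billion shifts disposable income by +£218 billion; first-round consumption changes by −c × ΔT = −0.61 × (−£218 billion) = +£132.98 billion.
Expenditure multiplier = 1/(1 − c + m) = 1/(1 − 0.61 + 0.25) = 1/0.64 ≈ 1.563.
The tax multiplier is −c × k ≈ −0.953, so ΔY = k × (−c·ΔT) = (+£132.98 billion) / 0.64 ≈ +£208 billion.

+£208 billion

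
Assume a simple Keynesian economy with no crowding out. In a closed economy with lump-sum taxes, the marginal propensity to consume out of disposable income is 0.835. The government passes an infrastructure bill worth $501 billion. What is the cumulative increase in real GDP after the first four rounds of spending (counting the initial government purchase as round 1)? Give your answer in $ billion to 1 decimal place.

Round 1 adds ΔG = $501 billion; each later round is MPC = 0.835 times the previous.
After 4 rounds: 501 + 418.335 + 349.309725 + 291.673620375 = ΔG·(1 − c^4)/(1 − c) = 501 × (1 − 0.486122700625)/0.165 ≈ $1,560.3 billion.

$1,560.3 billion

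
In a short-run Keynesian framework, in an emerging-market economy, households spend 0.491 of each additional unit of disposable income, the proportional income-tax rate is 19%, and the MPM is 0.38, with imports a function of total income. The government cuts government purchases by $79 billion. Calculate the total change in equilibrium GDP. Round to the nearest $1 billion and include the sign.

Expenditure multiplier = 1/(1 − c(1−t) + m) = 1/(1 − 0.491×0.81 + 0.38) = 1/0.98229 ≈ 1.018.
ΔY = k × ΔG = (−$79 billion) / 0.98229 ≈ −$80 billion.

−$80 billion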